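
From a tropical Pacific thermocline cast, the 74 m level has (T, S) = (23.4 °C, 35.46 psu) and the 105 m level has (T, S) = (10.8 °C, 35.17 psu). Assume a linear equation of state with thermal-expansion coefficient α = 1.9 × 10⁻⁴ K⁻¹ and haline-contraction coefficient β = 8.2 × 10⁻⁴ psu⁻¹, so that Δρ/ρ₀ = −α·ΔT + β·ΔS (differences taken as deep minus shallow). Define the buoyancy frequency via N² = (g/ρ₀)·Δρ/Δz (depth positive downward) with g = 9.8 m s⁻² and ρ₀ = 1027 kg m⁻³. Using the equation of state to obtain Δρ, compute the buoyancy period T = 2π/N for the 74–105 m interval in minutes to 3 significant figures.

4.01 min

ΔT = -12.6 K, ΔS = -0.29 psu (deep − shallow).
Δρ/ρ₀ = −αΔT + βΔS = 2.394 × 10⁻³ − 2.378 × 10⁻⁴ = 2.1562 × 10⁻³, so Δρ ≈ 2.214 kg m⁻³.
N² = (g/ρ₀)·Δρ/Δz = g·(Δρ/ρ₀)/Δz = 9.8 × 2.1562 × 10⁻³ / 31 = 6.8164 × 10⁻⁴ s⁻².
N = √(6.8164 × 10⁻⁴) = 0.026108 rad s⁻¹ → T = 2π/N = 240.66 s = 4.0110 min ≈ 4.01 min.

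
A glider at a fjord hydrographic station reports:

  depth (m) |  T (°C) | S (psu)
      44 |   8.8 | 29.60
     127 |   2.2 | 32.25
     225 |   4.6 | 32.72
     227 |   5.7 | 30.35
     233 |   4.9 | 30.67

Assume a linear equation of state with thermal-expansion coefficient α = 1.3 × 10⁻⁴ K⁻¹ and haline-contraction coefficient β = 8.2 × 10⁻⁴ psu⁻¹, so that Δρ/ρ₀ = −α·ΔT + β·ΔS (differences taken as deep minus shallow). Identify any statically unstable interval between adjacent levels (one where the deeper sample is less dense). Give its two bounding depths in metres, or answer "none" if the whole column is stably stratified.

225–227 m

Evaluate Δρ/ρ₀ = −αΔT + βΔS across each adjacent pair:
  44–127 m: −αΔT+βΔS = −(1.3 × 10⁻⁴)(-6.6)+(8.2 × 10⁻⁴)(+2.65) = 3.0 × 10⁻³ → stable
  127–225 m: −αΔT+βΔS = −(1.3 × 10⁻⁴)(+2.4)+(8.2 × 10⁻⁴)(+0.47) = 7.3 × 10⁻⁵ → stable
  225–227 m: −αΔT+βΔS = −(1.3 × 10⁻⁴)(+1.1)+(8.2 × 10⁻⁴)(-2.37) = -2.1 × 10⁻³ → UNSTABLE
  227–233 m: −αΔT+βΔS = −(1.3 × 10⁻⁴)(-0.8)+(8.2 × 10⁻⁴)(+0.32) = 3.7 × 10⁻⁴ → stable
The 225–227 m interval has Δρ < 0: lighter water underlies denser water.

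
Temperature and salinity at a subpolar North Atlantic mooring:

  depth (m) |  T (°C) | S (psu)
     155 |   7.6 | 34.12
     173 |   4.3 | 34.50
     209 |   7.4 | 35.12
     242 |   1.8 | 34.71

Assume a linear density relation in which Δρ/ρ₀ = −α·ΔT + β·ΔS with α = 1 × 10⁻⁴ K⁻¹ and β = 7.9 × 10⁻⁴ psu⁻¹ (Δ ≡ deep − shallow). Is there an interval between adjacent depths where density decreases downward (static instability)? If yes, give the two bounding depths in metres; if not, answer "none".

Evaluate Δρ/ρ₀ = −αΔT + βΔS across each adjacent pair:
  155–173 m: −αΔT+βΔS = −(1 × 10⁻⁴)(-3.3)+(7.9 × 10⁻⁴)(+0.38) = 6.3 × 10⁻⁴ → stable
  173–209 m: −αΔT+βΔS = −(1 × 10⁻⁴)(+3.1)+(7.9 × 10⁻⁴)(+0.62) = 1.8 × 10⁻⁴ → stable
  209–242 m: −αΔT+βΔS = −(1 × 10⁻⁴)(-5.6)+(7.9 × 10⁻⁴)(-0.41) = 2.4 × 10⁻⁴ → stable
Every interval has Δρ > 0: the column is stably stratified throughout.

none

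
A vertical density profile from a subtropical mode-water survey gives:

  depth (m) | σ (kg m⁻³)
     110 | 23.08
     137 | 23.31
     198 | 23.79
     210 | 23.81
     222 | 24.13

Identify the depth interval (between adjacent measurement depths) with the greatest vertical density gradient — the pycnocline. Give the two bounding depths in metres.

210–222 m

Compute the density gradient over each adjacent pair:
  110–137 m: Δρ/Δz = 0.23/27 = 8.5 × 10⁻³ kg m⁻⁴
  137–198 m: Δρ/Δz = 0.48/61 = 7.9 × 10⁻³ kg m⁻⁴
  198–210 m: Δρ/Δz = 0.02/12 = 1.7 × 10⁻³ kg m⁻⁴
  210–222 m: Δρ/Δz = 0.32/12 = 0.027 kg m⁻⁴
The largest gradient is in the 210–222 m interval — the pycnocline.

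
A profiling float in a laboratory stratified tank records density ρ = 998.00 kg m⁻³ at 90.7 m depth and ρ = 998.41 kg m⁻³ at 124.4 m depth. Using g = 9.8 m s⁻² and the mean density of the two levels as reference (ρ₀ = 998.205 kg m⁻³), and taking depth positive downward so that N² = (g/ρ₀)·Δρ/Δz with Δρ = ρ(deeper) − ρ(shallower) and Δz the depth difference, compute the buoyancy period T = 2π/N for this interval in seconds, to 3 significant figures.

575 s

Δρ = 998.41 − 998.00 = 0.41 kg m⁻³ over Δz = 124.4 − 90.7 = 33.7 m.
N² = (9.8/998.205) × (0.41/33.7) = 1.1944 × 10⁻⁴ s⁻².
N = √(1.1944 × 10⁻⁴) = 0.010929 rad s⁻¹, so T = 2π/N = 574.91 s ≈ 575 s.
Since Δρ > 0 the layer is stably stratified.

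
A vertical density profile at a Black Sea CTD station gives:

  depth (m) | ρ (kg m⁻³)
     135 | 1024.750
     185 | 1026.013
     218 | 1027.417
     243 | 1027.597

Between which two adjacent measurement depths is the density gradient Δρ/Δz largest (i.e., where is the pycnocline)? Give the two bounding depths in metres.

Compute the density gradient over each adjacent pair:
  135–185 m: Δρ/Δz = 1.263/50 = 0.025 kg m⁻⁴
  185–218 m: Δρ/Δz = 1.404/33 = 0.043 kg m⁻⁴
  218–243 m: Δρ/Δz = 0.180/25 = 7.2 × 10⁻³ kg m⁻⁴
The largest gradient is in the 185–218 m interval — the pycnocline.

185–218 m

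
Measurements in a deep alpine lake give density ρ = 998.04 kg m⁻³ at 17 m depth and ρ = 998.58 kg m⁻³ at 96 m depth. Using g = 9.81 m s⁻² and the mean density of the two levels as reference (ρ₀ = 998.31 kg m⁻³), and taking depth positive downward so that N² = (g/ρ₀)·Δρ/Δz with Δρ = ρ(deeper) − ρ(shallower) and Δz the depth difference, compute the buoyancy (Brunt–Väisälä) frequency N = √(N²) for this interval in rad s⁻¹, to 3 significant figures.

8.20 × 10⁻³ rad s⁻¹

Δρ = 998.58 − 998.04 = 0.54 kg m⁻³ over Δz = 96 − 17 = 79 m.
N² = (9.81/998.31) × (0.54/79) = 6.7169 × 10⁻⁵ s⁻².
N = √(6.7169 × 10⁻⁵) = 8.1957 × 10⁻³ rad s⁻¹ ≈ 8.20 × 10⁻³ rad s⁻¹.
Since Δρ > 0 the layer is stably stratified.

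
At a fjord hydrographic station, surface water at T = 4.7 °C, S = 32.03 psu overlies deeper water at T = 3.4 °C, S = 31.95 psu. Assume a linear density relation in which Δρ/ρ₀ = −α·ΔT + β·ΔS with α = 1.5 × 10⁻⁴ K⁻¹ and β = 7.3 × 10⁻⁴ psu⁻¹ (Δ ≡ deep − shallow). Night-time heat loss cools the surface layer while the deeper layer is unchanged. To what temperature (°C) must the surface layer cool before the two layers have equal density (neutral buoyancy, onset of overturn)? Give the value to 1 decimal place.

3.8 °C

Neutral buoyancy requires Δρ = 0, i.e. −α(T_deep − T_surf′) + β(S_deep − S_surf) = 0.
T_surf′ = T_deep − (β/α)·ΔS = 3.4 − (7.3 × 10⁻⁴/1.5 × 10⁻⁴)·(-0.08) = 3.789 °C.
Cooling required: 4.7 − (3.789) = 0.911 °C.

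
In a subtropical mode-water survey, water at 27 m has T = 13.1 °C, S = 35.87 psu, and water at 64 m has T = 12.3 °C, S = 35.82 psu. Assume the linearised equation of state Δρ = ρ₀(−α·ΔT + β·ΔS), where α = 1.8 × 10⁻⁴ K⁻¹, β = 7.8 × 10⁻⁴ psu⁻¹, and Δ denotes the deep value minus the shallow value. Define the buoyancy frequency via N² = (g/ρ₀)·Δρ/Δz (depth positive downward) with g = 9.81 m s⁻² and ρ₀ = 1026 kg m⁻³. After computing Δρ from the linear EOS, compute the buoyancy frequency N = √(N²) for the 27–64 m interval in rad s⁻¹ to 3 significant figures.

5.28 × 10⁻³ rad s⁻¹

ΔT = -0.8 K, ΔS = -0.05 psu (deep − shallow).
Δρ/ρ₀ = −αΔT + βΔS = 1.44 × 10⁻⁴ − 3.90 × 10⁻⁵ = 1.05 × 10⁻⁴, so Δρ ≈ 0.1077 kg m⁻³.
N² = (g/ρ₀)·Δρ/Δz = g·(Δρ/ρ₀)/Δz = 9.81 × 1.05 × 10⁻⁴ / 37 = 2.7839 × 10⁻⁵ s⁻².
N = √(2.7839 × 10⁻⁵) = 5.2763 × 10⁻³ rad s⁻¹ ≈ 5.28 × 10⁻³ rad s⁻¹.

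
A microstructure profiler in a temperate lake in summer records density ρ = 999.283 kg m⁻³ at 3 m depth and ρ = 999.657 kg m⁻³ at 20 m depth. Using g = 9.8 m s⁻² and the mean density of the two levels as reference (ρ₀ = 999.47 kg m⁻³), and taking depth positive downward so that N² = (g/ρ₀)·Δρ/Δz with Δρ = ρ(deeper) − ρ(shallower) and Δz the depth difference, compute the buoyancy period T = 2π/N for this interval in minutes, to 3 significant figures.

7.13 min

Δρ = 999.657 − 999.283 = 0.374 kg m⁻³ over Δz = 20 − 3 = 17 m.
N² = (9.8/999.47) × (0.374/17) = 2.1571 × 10⁻⁴ s⁻².
N = √(2.1571 × 10⁻⁴) = 0.014687 rad s⁻¹, so T = 2π/N = 427.81 s = 7.1302 min ≈ 7.13 min.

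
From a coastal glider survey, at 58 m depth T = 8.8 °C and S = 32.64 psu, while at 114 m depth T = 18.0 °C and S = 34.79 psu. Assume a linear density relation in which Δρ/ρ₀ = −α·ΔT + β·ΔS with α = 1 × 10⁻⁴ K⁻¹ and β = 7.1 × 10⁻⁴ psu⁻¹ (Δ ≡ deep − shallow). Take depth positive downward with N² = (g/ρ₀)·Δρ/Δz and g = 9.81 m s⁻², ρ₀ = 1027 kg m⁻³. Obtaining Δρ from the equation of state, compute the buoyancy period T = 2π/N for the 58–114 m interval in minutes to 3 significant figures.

10.2 min

ΔT = +9.2 K, ΔS = +2.15 psu (deep − shallow).
Δρ/ρ₀ = −αΔT + βΔS = -9.20 × 10⁻⁴ + 1.5265 × 10⁻³ = 6.065 × 10⁻⁴, so Δρ ≈ 0.6229 kg m⁻³.
N² = (g/ρ₀)·Δρ/Δz = g·(Δρ/ρ₀)/Δz = 9.81 × 6.065 × 10⁻⁴ / 56 = 1.0625 × 10⁻⁴ s⁻².
N = √(1.0625 × 10⁻⁴) = 0.010308 rad s⁻¹ → T = 2π/N = 609.54 s = 10.159 min ≈ 10.2 min.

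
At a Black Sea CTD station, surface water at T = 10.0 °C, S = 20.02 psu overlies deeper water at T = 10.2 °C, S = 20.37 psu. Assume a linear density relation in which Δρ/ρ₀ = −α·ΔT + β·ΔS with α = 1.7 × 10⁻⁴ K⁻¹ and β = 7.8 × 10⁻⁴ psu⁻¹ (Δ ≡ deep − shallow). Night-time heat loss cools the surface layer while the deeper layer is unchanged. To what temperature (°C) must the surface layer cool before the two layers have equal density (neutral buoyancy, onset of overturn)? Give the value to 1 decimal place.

Neutral buoyancy requires Δρ = 0, i.e. −α(T_deep − T_surf′) + β(S_deep − S_surf) = 0.
T_surf′ = T_deep − (β/α)·ΔS = 10.2 − (7.8 × 10⁻⁴/1.7 × 10⁻⁴)·(+0.35) = 8.594 °C.
Cooling required: 10.0 − (8.594) = 1.406 °C.

8.6 °C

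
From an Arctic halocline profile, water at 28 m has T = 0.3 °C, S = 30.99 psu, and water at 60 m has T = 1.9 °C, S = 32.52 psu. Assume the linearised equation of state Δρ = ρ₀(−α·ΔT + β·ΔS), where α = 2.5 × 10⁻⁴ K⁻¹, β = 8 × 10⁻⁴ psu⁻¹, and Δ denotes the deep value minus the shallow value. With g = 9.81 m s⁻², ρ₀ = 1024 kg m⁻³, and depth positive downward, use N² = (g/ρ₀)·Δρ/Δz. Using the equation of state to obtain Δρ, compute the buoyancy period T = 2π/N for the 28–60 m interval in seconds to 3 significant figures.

395 s

ΔT = +1.6 K, ΔS = +1.53 psu (deep − shallow).
Δρ/ρ₀ = −αΔT + βΔS = -4.00 × 10⁻⁴ + 1.224 × 10⁻³ = 8.24 × 10⁻⁴, so Δρ ≈ 0.8438 kg m⁻³.
N² = (g/ρ₀)·Δρ/Δz = g·(Δρ/ρ₀)/Δz = 9.81 × 8.24 × 10⁻⁴ / 32 = 2.5261 × 10⁻⁴ s⁻².
N = √(2.5261 × 10⁻⁴) = 0.015894 rad s⁻¹ → T = 2π/N = 395.32 s ≈ 395 s.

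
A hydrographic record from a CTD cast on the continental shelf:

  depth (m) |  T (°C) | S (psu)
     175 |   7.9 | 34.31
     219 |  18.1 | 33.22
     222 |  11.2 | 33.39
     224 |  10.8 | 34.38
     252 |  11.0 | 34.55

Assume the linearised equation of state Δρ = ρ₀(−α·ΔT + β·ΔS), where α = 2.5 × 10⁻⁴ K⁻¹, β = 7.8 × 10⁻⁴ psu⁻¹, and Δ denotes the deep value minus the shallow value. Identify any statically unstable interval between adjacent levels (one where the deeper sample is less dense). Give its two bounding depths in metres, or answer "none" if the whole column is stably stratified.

175–219 m

Evaluate Δρ/ρ₀ = −αΔT + βΔS across each adjacent pair:
  175–219 m: −αΔT+βΔS = −(2.5 × 10⁻⁴)(+10.2)+(7.8 × 10⁻⁴)(-1.09) = -3.4 × 10⁻³ → UNSTABLE
  219–222 m: −αΔT+βΔS = −(2.5 × 10⁻⁴)(-6.9)+(7.8 × 10⁻⁴)(+0.17) = 1.9 × 10⁻³ → stable
  222–224 m: −αΔT+βΔS = −(2.5 × 10⁻⁴)(-0.4)+(7.8 × 10⁻⁴)(+0.99) = 8.7 × 10⁻⁴ → stable
  224–252 m: −αΔT+βΔS = −(2.5 × 10⁻⁴)(+0.2)+(7.8 × 10⁻⁴)(+0.17) = 8.3 × 10⁻⁵ → stable
The 175–219 m interval has Δρ < 0: lighter water underlies denser water.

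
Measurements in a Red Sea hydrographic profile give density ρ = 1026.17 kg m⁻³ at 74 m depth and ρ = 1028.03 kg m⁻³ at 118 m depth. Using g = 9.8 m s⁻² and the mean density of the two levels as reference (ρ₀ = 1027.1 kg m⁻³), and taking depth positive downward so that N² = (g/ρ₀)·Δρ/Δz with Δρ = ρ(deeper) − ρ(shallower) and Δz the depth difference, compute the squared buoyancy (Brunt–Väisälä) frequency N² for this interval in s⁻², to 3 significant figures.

Δρ = 1028.03 − 1026.17 = 1.86 kg m⁻³ over Δz = 118 − 74 = 44 m.
N² = (9.8/1027.1) × (1.86/44) = 4.0334 × 10⁻⁴ s⁻² ≈ 4.03 × 10⁻⁴ s⁻².

4.03 × 10⁻⁴ s⁻²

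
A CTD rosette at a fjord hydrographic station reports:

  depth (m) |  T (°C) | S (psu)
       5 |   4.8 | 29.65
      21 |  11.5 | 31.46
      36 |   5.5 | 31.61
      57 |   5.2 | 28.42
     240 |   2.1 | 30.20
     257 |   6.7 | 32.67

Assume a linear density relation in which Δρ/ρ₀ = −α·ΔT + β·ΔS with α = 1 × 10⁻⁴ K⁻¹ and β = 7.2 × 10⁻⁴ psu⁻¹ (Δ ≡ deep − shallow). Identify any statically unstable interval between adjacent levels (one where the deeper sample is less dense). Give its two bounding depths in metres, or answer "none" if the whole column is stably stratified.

36–57 m

Evaluate Δρ/ρ₀ = −αΔT + βΔS across each adjacent pair:
  5–21 m: −αΔT+βΔS = −(1 × 10⁻⁴)(+6.7)+(7.2 × 10⁻⁴)(+1.81) = 6.3 × 10⁻⁴ → stable
  21–36 m: −αΔT+βΔS = −(1 × 10⁻⁴)(-6.0)+(7.2 × 10⁻⁴)(+0.15) = 7.1 × 10⁻⁴ → stable
  36–57 m: −αΔT+βΔS = −(1 × 10⁻⁴)(-0.3)+(7.2 × 10⁻⁴)(-3.19) = -2.3 × 10⁻³ → UNSTABLE
  57–240 m: −αΔT+βΔS = −(1 × 10⁻⁴)(-3.1)+(7.2 × 10⁻⁴)(+1.78) = 1.6 × 10⁻³ → stable
  240–257 m: −αΔT+βΔS = −(1 × 10⁻⁴)(+4.6)+(7.2 × 10⁻⁴)(+2.47) = 1.3 × 10⁻³ → stable
The 36–57 m interval has Δρ < 0: lighter water underlies denser water.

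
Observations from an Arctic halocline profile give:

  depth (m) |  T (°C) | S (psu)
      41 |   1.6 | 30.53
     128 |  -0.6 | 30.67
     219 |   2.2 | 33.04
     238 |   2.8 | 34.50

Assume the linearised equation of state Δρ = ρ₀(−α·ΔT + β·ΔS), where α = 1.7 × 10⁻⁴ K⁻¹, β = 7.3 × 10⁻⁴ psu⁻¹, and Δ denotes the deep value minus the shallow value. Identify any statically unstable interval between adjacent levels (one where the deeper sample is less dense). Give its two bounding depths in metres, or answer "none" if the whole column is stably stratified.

none

Evaluate Δρ/ρ₀ = −αΔT + βΔS across each adjacent pair:
  41–128 m: −αΔT+βΔS = −(1.7 × 10⁻⁴)(-2.2)+(7.3 × 10⁻⁴)(+0.14) = 4.8 × 10⁻⁴ → stable
  128–219 m: −αΔT+βΔS = −(1.7 × 10⁻⁴)(+2.8)+(7.3 × 10⁻⁴)(+2.37) = 1.3 × 10⁻³ → stable
  219–238 m: −αΔT+βΔS = −(1.7 × 10⁻⁴)(+0.6)+(7.3 × 10⁻⁴)(+1.46) = 9.6 × 10⁻⁴ → stable
Every interval has Δρ > 0: the column is stably stratified throughout.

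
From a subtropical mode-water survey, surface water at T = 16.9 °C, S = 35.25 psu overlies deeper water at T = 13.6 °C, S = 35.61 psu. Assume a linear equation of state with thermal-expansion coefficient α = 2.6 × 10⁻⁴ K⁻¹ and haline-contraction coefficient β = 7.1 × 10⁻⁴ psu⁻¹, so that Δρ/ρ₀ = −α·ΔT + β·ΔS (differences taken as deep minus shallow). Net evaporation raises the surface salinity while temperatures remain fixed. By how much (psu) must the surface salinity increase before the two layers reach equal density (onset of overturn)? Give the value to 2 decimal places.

1.57 psu

Neutral buoyancy requires −α(T_deep − T_surf) + β(S_deep − S_surf′) = 0.
S_surf′ = S_deep − (α/β)·ΔT = 35.61 − (2.6 × 10⁻⁴/7.1 × 10⁻⁴)·(-3.3) = 36.8185 psu.
Increase required: 36.8185 − 35.25 = 1.5685 psu.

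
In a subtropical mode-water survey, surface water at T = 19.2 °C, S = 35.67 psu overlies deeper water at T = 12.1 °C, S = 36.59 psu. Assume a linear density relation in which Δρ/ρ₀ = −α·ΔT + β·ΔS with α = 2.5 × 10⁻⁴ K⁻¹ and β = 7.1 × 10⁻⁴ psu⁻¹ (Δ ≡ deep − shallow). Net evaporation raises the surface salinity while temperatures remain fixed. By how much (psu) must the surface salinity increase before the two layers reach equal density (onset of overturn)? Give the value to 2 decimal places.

Neutral buoyancy requires −α(T_deep − T_surf) + β(S_deep − S_surf′) = 0.
S_surf′ = S_deep − (α/β)·ΔT = 36.59 − (2.5 × 10⁻⁴/7.1 × 10⁻⁴)·(-7.1) = 39.0900 psu.
Increase required: 39.0900 − 35.67 = 3.4200 psu.

3.42 psu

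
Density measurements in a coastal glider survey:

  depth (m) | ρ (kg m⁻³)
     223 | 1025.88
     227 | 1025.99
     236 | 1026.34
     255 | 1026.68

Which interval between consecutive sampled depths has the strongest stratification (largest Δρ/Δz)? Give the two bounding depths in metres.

227–236 m

Compute the density gradient over each adjacent pair:
  223–227 m: Δρ/Δz = 0.11/4 = 0.028 kg m⁻⁴
  227–236 m: Δρ/Δz = 0.35/9 = 0.039 kg m⁻⁴
  236–255 m: Δρ/Δz = 0.34/19 = 0.018 kg m⁻⁴
The largest gradient is in the 227–236 m interval — the pycnocline.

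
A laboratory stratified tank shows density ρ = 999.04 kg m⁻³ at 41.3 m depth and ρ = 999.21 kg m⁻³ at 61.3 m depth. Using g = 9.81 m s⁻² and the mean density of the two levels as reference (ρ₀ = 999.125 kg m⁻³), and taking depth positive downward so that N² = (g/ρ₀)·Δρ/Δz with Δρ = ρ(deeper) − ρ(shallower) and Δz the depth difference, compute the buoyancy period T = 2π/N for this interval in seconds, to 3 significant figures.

Δρ = 999.21 − 999.04 = 0.17 kg m⁻³ over Δz = 61.3 − 41.3 = 20 m.
N² = (9.81/999.125) × (0.17/20) = 8.3458 × 10⁻⁵ s⁻².
N = √(8.3458 × 10⁻⁵) = 9.1355 × 10⁻³ rad s⁻¹, so T = 2π/N = 687.78 s ≈ 688 s.

688 s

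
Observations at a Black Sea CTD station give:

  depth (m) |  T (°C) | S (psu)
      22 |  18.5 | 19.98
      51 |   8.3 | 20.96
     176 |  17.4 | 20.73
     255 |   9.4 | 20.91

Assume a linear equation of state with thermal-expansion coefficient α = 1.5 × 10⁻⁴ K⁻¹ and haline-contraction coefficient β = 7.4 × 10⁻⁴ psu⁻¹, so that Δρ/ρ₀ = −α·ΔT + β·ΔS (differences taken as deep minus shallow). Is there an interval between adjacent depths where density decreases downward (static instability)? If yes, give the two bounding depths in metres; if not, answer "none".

Evaluate Δρ/ρ₀ = −αΔT + βΔS across each adjacent pair:
  22–51 m: −αΔT+βΔS = −(1.5 × 10⁻⁴)(-10.2)+(7.4 × 10⁻⁴)(+0.98) = 2.3 × 10⁻³ → stable
  51–176 m: −αΔT+βΔS = −(1.5 × 10⁻⁴)(+9.1)+(7.4 × 10⁻⁴)(-0.23) = -1.5 × 10⁻³ → UNSTABLE
  176–255 m: −αΔT+βΔS = −(1.5 × 10⁻⁴)(-8.0)+(7.4 × 10⁻⁴)(+0.18) = 1.3 × 10⁻³ → stable
The 51–176 m interval has Δρ < 0: lighter water underlies denser water.

51–176 m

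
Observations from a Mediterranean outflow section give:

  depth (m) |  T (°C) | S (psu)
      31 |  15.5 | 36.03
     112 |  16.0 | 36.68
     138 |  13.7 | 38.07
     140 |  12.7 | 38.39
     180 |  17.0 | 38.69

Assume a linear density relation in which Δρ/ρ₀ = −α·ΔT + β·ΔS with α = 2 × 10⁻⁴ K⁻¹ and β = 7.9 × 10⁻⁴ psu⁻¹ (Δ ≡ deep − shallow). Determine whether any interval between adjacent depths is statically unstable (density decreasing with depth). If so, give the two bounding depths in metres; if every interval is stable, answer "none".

140–180 m

Evaluate Δρ/ρ₀ = −αΔT + βΔS across each adjacent pair:
  31–112 m: −αΔT+βΔS = −(2 × 10⁻⁴)(+0.5)+(7.9 × 10⁻⁴)(+0.65) = 4.1 × 10⁻⁴ → stable
  112–138 m: −αΔT+βΔS = −(2 × 10⁻⁴)(-2.3)+(7.9 × 10⁻⁴)(+1.39) = 1.6 × 10⁻³ → stable
  138–140 m: −αΔT+βΔS = −(2 × 10⁻⁴)(-1.0)+(7.9 × 10⁻⁴)(+0.32) = 4.5 × 10⁻⁴ → stable
  140–180 m: −αΔT+βΔS = −(2 × 10⁻⁴)(+4.3)+(7.9 × 10⁻⁴)(+0.30) = -6.2 × 10⁻⁴ → UNSTABLE
The 140–180 m interval has Δρ < 0: lighter water underlies denser water.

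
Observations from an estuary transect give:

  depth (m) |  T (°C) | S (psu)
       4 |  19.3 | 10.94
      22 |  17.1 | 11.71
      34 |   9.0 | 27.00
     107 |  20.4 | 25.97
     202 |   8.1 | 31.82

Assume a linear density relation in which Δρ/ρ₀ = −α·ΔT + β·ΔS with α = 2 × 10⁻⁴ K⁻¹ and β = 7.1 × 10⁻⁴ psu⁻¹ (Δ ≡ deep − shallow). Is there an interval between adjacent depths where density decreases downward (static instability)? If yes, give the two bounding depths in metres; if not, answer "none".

Evaluate Δρ/ρ₀ = −αΔT + βΔS across each adjacent pair:
  4–22 m: −αΔT+βΔS = −(2 × 10⁻⁴)(-2.2)+(7.1 × 10⁻⁴)(+0.77) = 9.9 × 10⁻⁴ → stable
  22–34 m: −αΔT+βΔS = −(2 × 10⁻⁴)(-8.1)+(7.1 × 10⁻⁴)(+15.29) = 0.012 → stable
  34–107 m: −αΔT+βΔS = −(2 × 10⁻⁴)(+11.4)+(7.1 × 10⁻⁴)(-1.03) = -3.0 × 10⁻³ → UNSTABLE
  107–202 m: −αΔT+βΔS = −(2 × 10⁻⁴)(-12.3)+(7.1 × 10⁻⁴)(+5.85) = 6.6 × 10⁻³ → stable
The 34–107 m interval has Δρ < 0: lighter water underlies denser water.

34–107 m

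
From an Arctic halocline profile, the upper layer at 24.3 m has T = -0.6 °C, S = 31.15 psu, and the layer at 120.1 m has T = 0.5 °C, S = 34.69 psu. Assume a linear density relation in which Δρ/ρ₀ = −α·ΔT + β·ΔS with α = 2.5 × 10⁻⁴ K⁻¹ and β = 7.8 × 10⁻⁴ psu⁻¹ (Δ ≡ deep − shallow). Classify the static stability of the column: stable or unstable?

ΔT = 0.5 − -0.6 = +1.1 K and ΔS = 34.69 − 31.15 = +3.54 psu (deep − shallow).
−αΔT = -2.75 × 10⁻⁴; βΔS = 2.7612 × 10⁻³; sum Δρ/ρ₀ = 2.4862 × 10⁻³.
Δρ/ρ₀ > 0, so Δρ > 0: deeper water is denser → statically stable.

stable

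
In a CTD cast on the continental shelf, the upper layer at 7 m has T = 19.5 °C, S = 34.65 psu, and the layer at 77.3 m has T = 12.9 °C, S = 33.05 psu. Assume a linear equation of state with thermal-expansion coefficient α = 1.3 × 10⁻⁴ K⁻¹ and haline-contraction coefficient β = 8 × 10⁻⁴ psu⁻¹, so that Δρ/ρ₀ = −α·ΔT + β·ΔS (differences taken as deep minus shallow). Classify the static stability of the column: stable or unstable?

ΔT = 12.9 − 19.5 = -6.6 K and ΔS = 33.05 − 34.65 = -1.60 psu (deep − shallow).
−αΔT = 8.58 × 10⁻⁴; βΔS = -1.28 × 10⁻³; sum Δρ/ρ₀ = -4.22 × 10⁻⁴.
Δρ/ρ₀ < 0, so Δρ < 0: deeper water is lighter → statically unstable; the column would overturn.

unstable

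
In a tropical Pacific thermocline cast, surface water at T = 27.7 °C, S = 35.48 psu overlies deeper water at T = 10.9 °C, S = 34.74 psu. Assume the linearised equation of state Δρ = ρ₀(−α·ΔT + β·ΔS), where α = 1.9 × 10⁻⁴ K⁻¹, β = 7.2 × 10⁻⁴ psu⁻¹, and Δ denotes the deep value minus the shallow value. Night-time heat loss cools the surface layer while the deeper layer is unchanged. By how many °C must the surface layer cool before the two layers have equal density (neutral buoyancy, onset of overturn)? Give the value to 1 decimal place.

14.0 °C

Neutral buoyancy requires Δρ = 0, i.e. −α(T_deep − T_surf′) + β(S_deep − S_surf) = 0.
T_surf′ = T_deep − (β/α)·ΔS = 10.9 − (7.2 × 10⁻⁴/1.9 × 10⁻⁴)·(-0.74) = 13.704 °C.
Cooling required: 27.7 − (13.704) = 13.996 °C.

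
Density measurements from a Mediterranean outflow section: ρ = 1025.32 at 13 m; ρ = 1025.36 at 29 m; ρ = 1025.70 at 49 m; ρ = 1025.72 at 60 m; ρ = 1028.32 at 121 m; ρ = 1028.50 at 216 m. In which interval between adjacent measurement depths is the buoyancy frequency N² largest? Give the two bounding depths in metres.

60–121 m

Compute the density gradient over each adjacent pair:
  13–29 m: Δρ/Δz = 0.04/16 = 2.5 × 10⁻³ kg m⁻⁴
  29–49 m: Δρ/Δz = 0.34/20 = 0.017 kg m⁻⁴
  49–60 m: Δρ/Δz = 0.02/11 = 1.8 × 10⁻³ kg m⁻⁴
  60–121 m: Δρ/Δz = 2.60/61 = 0.043 kg m⁻⁴
  121–216 m: Δρ/Δz = 0.18/95 = 1.9 × 10⁻³ kg m⁻⁴
The largest gradient is in the 60–121 m interval — the pycnocline.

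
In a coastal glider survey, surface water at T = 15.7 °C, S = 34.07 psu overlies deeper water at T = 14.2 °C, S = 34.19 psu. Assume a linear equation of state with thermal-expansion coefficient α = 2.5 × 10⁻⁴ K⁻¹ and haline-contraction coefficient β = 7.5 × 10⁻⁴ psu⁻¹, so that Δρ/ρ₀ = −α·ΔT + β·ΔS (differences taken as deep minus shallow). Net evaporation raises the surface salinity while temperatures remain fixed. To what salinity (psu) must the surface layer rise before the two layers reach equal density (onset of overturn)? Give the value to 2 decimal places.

34.69 psu

Neutral buoyancy requires −α(T_deep − T_surf) + β(S_deep − S_surf′) = 0.
S_surf′ = S_deep − (α/β)·ΔT = 34.19 − (2.5 × 10⁻⁴/7.5 × 10⁻⁴)·(-1.5) = 34.6900 psu.
Increase required: 34.6900 − 34.07 = 0.6200 psu.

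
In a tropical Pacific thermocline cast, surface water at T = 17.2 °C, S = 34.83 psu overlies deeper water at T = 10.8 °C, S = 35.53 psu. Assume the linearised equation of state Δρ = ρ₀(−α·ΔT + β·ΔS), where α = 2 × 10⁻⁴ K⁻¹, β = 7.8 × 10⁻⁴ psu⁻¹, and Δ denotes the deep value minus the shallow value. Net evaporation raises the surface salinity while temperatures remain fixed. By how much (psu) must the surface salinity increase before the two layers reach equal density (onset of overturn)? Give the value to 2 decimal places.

2.34 psu

Neutral buoyancy requires −α(T_deep − T_surf) + β(S_deep − S_surf′) = 0.
S_surf′ = S_deep − (α/β)·ΔT = 35.53 − (2 × 10⁻⁴/7.8 × 10⁻⁴)·(-6.4) = 37.1710 psu.
Increase required: 37.1710 − 34.83 = 2.3410 psu.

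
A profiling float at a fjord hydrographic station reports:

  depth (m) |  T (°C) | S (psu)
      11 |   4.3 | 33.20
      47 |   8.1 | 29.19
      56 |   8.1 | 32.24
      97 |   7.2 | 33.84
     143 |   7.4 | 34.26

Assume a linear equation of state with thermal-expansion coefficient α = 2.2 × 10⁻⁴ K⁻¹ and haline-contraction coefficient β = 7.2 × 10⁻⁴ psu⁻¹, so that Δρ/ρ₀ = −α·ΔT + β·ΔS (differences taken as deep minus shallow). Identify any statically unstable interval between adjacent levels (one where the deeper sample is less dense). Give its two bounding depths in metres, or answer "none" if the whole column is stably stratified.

11–47 m

Evaluate Δρ/ρ₀ = −αΔT + βΔS across each adjacent pair:
  11–47 m: −αΔT+βΔS = −(2.2 × 10⁻⁴)(+3.8)+(7.2 × 10⁻⁴)(-4.01) = -3.7 × 10⁻³ → UNSTABLE
  47–56 m: −αΔT+βΔS = −(2.2 × 10⁻⁴)(+0.0)+(7.2 × 10⁻⁴)(+3.05) = 2.2 × 10⁻³ → stable
  56–97 m: −αΔT+βΔS = −(2.2 × 10⁻⁴)(-0.9)+(7.2 × 10⁻⁴)(+1.60) = 1.4 × 10⁻³ → stable
  97–143 m: −αΔT+βΔS = −(2.2 × 10⁻⁴)(+0.2)+(7.2 × 10⁻⁴)(+0.42) = 2.6 × 10⁻⁴ → stable
The 11–47 m interval has Δρ < 0: lighter water underlies denser water.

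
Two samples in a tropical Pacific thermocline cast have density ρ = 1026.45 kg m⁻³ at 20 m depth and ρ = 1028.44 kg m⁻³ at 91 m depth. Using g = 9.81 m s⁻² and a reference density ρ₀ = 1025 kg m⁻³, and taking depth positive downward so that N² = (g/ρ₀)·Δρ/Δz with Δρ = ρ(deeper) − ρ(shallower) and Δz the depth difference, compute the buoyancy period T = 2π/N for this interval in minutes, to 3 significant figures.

6.39 min

Δρ = 1028.44 − 1026.45 = 1.99 kg m⁻³ over Δz = 91 − 20 = 71 m.
N² = (9.81/1025) × (1.99/71) = 2.6825 × 10⁻⁴ s⁻².
N = √(2.6825 × 10⁻⁴) = 0.016378 rad s⁻¹, so T = 2π/N = 383.64 s = 6.3940 min ≈ 6.39 min.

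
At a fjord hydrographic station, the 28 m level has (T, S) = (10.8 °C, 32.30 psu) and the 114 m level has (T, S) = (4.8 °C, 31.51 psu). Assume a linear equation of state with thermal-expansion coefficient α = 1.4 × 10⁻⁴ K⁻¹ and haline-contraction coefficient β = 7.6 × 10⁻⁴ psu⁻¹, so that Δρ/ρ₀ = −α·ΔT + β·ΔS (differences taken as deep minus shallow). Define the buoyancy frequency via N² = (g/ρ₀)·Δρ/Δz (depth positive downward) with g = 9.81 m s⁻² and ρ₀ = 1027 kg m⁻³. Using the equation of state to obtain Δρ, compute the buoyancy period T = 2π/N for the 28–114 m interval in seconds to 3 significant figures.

1.20 × 10³ s

ΔT = -6.0 K, ΔS = -0.79 psu (deep − shallow).
Δρ/ρ₀ = −αΔT + βΔS = 8.40 × 10⁻⁴ − 6.004 × 10⁻⁴ = 2.396 × 10⁻⁴, so Δρ ≈ 0.2461 kg m⁻³.
N² = (g/ρ₀)·Δρ/Δz = g·(Δρ/ρ₀)/Δz = 9.81 × 2.396 × 10⁻⁴ / 86 = 2.7331 × 10⁻⁵ s⁻².
N = √(2.7331 × 10⁻⁵) = 5.2279 × 10⁻³ rad s⁻¹ → T = 2π/N = 1.2019 × 10³ s ≈ 1.20 × 10³ s.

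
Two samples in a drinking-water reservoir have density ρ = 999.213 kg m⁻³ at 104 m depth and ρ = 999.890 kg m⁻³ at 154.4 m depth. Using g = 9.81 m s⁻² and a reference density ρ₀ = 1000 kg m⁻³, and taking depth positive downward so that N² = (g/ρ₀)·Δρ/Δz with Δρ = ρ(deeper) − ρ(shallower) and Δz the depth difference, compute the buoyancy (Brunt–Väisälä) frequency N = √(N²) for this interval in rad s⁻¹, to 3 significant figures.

0.0115 rad s⁻¹

Δρ = 999.890 − 999.213 = 0.677 kg m⁻³ over Δz = 154.4 − 104 = 50.4 m.
N² = (9.81/1000) × (0.677/50.4) = 1.3177 × 10⁻⁴ s⁻².
N = √(1.3177 × 10⁻⁴) = 0.011479 rad s⁻¹ ≈ 0.0115 rad s⁻¹.
A positive N² confirms static stability across the interval.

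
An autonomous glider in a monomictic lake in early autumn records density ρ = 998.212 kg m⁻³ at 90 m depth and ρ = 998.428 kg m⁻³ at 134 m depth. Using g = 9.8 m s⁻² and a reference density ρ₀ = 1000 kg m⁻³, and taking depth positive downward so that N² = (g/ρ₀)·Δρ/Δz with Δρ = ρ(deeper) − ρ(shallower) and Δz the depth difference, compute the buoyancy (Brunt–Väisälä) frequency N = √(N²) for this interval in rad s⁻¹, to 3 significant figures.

6.94 × 10⁻³ rad s⁻¹

Δρ = 998.428 − 998.212 = 0.216 kg m⁻³ over Δz = 134 − 90 = 44 m.
N² = (9.8/1000) × (0.216/44) = 4.8109 × 10⁻⁵ s⁻².
N = √(4.8109 × 10⁻⁵) = 6.9361 × 10⁻³ rad s⁻¹ ≈ 6.94 × 10⁻³ rad s⁻¹.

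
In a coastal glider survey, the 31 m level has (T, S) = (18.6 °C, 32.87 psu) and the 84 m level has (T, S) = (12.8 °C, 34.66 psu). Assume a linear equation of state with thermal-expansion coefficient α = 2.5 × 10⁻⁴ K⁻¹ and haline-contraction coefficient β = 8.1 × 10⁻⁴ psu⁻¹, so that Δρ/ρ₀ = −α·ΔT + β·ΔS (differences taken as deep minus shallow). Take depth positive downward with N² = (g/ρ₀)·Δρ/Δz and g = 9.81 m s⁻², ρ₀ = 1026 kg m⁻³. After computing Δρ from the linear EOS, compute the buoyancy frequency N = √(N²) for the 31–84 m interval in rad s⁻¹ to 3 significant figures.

0.0232 rad s⁻¹

ΔT = -5.8 K, ΔS = +1.79 psu (deep − shallow).
Δρ/ρ₀ = −αΔT + βΔS = 1.45 × 10⁻³ + 1.4499 × 10⁻³ = 2.8999 × 10⁻³, so Δρ ≈ 2.975 kg m⁻³.
N² = (g/ρ₀)·Δρ/Δz = g·(Δρ/ρ₀)/Δz = 9.81 × 2.8999 × 10⁻³ / 53 = 5.3676 × 10⁻⁴ s⁻².
N = √(5.3676 × 10⁻⁴) = 0.023168 rad s⁻¹ ≈ 0.0232 rad s⁻¹.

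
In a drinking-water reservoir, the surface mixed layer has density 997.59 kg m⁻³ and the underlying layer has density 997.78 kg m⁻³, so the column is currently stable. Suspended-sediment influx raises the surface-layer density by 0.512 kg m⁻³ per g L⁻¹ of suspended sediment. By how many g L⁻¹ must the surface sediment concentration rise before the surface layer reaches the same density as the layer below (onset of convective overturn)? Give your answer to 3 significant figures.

Density deficit of the surface layer: 997.78 − 997.59 = 0.19 kg m⁻³.
Required change = 0.19 / 0.512 = 0.371 g L⁻¹.

0.371 g L⁻¹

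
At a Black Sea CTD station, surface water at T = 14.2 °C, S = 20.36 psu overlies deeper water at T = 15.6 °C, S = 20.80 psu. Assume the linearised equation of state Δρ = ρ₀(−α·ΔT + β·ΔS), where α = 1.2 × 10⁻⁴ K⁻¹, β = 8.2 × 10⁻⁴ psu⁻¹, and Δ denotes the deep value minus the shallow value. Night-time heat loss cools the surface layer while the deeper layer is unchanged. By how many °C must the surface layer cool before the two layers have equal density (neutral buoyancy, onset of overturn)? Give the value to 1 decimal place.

Neutral buoyancy requires Δρ = 0, i.e. −α(T_deep − T_surf′) + β(S_deep − S_surf) = 0.
T_surf′ = T_deep − (β/α)·ΔS = 15.6 − (8.2 × 10⁻⁴/1.2 × 10⁻⁴)·(+0.44) = 12.593 °C.
Cooling required: 14.2 − (12.593) = 1.607 °C.

1.6 °C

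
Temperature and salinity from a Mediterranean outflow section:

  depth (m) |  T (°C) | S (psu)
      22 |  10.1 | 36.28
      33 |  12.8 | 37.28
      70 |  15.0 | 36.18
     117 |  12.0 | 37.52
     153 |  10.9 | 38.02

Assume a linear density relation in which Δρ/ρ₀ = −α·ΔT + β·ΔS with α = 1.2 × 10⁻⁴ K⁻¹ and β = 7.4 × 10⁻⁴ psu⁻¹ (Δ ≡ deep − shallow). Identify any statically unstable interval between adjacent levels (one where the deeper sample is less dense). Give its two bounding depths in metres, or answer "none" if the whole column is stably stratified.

Evaluate Δρ/ρ₀ = −αΔT + βΔS across each adjacent pair:
  22–33 m: −αΔT+βΔS = −(1.2 × 10⁻⁴)(+2.7)+(7.4 × 10⁻⁴)(+1.00) = 4.2 × 10⁻⁴ → stable
  33–70 m: −αΔT+βΔS = −(1.2 × 10⁻⁴)(+2.2)+(7.4 × 10⁻⁴)(-1.10) = -1.1 × 10⁻³ → UNSTABLE
  70–117 m: −αΔT+βΔS = −(1.2 × 10⁻⁴)(-3.0)+(7.4 × 10⁻⁴)(+1.34) = 1.4 × 10⁻³ → stable
  117–153 m: −αΔT+βΔS = −(1.2 × 10⁻⁴)(-1.1)+(7.4 × 10⁻⁴)(+0.50) = 5.0 × 10⁻⁴ → stable
The 33–70 m interval has Δρ < 0: lighter water underlies denser water.

33–70 m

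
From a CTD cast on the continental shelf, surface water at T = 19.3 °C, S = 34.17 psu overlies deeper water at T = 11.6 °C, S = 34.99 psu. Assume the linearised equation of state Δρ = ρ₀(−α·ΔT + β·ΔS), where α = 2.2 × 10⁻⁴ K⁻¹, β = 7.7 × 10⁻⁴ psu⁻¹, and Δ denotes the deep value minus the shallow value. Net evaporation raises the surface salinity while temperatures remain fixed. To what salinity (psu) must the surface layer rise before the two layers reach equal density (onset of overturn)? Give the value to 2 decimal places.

Neutral buoyancy requires −α(T_deep − T_surf) + β(S_deep − S_surf′) = 0.
S_surf′ = S_deep − (α/β)·ΔT = 34.99 − (2.2 × 10⁻⁴/7.7 × 10⁻⁴)·(-7.7) = 37.1900 psu.
Increase required: 37.1900 − 34.17 = 3.0200 psu.

37.19 psu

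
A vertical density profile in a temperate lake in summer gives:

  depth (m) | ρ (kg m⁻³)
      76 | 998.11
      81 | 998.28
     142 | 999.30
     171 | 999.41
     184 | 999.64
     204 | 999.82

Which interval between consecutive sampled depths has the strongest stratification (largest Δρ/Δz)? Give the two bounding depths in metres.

76–81 m

Compute the density gradient over each adjacent pair:
  76–81 m: Δρ/Δz = 0.17/5 = 0.034 kg m⁻⁴
  81–142 m: Δρ/Δz = 1.02/61 = 0.017 kg m⁻⁴
  142–171 m: Δρ/Δz = 0.11/29 = 3.8 × 10⁻³ kg m⁻⁴
  171–184 m: Δρ/Δz = 0.23/13 = 0.018 kg m⁻⁴
  184–204 m: Δρ/Δz = 0.18/20 = 9.0 × 10⁻³ kg m⁻⁴
The largest gradient is in the 76–81 m interval — the pycnocline.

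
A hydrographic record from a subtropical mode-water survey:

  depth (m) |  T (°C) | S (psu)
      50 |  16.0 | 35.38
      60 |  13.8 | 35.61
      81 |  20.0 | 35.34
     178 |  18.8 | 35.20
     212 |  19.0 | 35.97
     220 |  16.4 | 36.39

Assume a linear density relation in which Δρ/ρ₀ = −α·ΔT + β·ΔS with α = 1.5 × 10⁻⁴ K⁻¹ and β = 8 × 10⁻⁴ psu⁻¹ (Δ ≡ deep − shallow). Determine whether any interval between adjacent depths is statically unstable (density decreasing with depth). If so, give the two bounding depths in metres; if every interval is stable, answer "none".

60–81 m

Evaluate Δρ/ρ₀ = −αΔT + βΔS across each adjacent pair:
  50–60 m: −αΔT+βΔS = −(1.5 × 10⁻⁴)(-2.2)+(8 × 10⁻⁴)(+0.23) = 5.1 × 10⁻⁴ → stable
  60–81 m: −αΔT+βΔS = −(1.5 × 10⁻⁴)(+6.2)+(8 × 10⁻⁴)(-0.27) = -1.1 × 10⁻³ → UNSTABLE
  81–178 m: −αΔT+βΔS = −(1.5 × 10⁻⁴)(-1.2)+(8 × 10⁻⁴)(-0.14) = 6.8 × 10⁻⁵ → stable
  178–212 m: −αΔT+βΔS = −(1.5 × 10⁻⁴)(+0.2)+(8 × 10⁻⁴)(+0.77) = 5.9 × 10⁻⁴ → stable
  212–220 m: −αΔT+βΔS = −(1.5 × 10⁻⁴)(-2.6)+(8 × 10⁻⁴)(+0.42) = 7.3 × 10⁻⁴ → stable
The 60–81 m interval has Δρ < 0: lighter water underlies denser water.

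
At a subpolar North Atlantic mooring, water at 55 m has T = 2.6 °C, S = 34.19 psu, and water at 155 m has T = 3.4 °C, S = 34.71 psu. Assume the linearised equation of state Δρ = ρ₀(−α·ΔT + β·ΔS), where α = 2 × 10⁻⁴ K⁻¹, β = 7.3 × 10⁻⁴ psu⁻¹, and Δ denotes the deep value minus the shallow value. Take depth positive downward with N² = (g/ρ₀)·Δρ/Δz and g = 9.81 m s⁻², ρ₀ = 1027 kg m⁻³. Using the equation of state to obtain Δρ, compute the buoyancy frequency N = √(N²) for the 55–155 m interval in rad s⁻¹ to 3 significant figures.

4.64 × 10⁻³ rad s⁻¹

ΔT = +0.8 K, ΔS = +0.52 psu (deep − shallow).
Δρ/ρ₀ = −αΔT + βΔS = -1.60 × 10⁻⁴ + 3.796 × 10⁻⁴ = 2.196 × 10⁻⁴, so Δρ ≈ 0.2255 kg m⁻³.
N² = (g/ρ₀)·Δρ/Δz = g·(Δρ/ρ₀)/Δz = 9.81 × 2.196 × 10⁻⁴ / 100 = 2.1543 × 10⁻⁵ s⁻².
N = √(2.1543 × 10⁻⁵) = 4.6414 × 10⁻³ rad s⁻¹ ≈ 4.64 × 10⁻³ rad s⁻¹.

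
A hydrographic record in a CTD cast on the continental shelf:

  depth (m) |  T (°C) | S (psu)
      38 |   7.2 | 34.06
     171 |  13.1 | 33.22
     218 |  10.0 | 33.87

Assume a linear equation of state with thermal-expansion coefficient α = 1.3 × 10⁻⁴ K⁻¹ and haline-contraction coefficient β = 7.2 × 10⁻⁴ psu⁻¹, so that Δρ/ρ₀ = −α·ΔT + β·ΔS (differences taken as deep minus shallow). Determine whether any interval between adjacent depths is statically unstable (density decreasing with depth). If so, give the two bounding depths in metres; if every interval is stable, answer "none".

Evaluate Δρ/ρ₀ = −αΔT + βΔS across each adjacent pair:
  38–171 m: −αΔT+βΔS = −(1.3 × 10⁻⁴)(+5.9)+(7.2 × 10⁻⁴)(-0.84) = -1.4 × 10⁻³ → UNSTABLE
  171–218 m: −αΔT+βΔS = −(1.3 × 10⁻⁴)(-3.1)+(7.2 × 10⁻⁴)(+0.65) = 8.7 × 10⁻⁴ → stable
The 38–171 m interval has Δρ < 0: lighter water underlies denser water.

38–171 m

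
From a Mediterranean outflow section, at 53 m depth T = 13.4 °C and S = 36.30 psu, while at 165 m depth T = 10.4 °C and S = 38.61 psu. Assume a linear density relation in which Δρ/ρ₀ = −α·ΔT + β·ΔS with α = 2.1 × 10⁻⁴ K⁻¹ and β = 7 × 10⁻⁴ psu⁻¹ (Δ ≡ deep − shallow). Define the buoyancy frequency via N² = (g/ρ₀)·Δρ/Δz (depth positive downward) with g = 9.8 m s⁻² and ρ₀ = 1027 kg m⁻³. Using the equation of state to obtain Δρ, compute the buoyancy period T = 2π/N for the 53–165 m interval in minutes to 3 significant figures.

ΔT = -3.0 K, ΔS = +2.31 psu (deep − shallow).
Δρ/ρ₀ = −αΔT + βΔS = 6.30 × 10⁻⁴ + 1.617 × 10⁻³ = 2.247 × 10⁻³, so Δρ ≈ 2.308 kg m⁻³.
N² = (g/ρ₀)·Δρ/Δz = g·(Δρ/ρ₀)/Δz = 9.8 × 2.247 × 10⁻³ / 112 = 1.9661 × 10⁻⁴ s⁻².
N = √(1.9661 × 10⁻⁴) = 0.014022 rad s⁻¹ → T = 2π/N = 448.09 s = 7.4682 min ≈ 7.47 min.

7.47 min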